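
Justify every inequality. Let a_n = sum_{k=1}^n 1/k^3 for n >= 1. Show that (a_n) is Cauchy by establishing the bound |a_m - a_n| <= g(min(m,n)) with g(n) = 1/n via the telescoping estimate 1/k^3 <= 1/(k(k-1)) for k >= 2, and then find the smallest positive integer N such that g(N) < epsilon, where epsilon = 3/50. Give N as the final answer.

For m > n >= 1: |a_m - a_n| = sum_{k=n+1}^m 1/k^3.
Use 1/k^3 <= 1/(k(k-1)) = 1/(k-1) - 1/k for k >= 2 (which holds since k^3 >= k^2 >= k(k-1) for k >= 2):
sum_{k=n+1}^m 1/k^3 <= sum_{k=n+1}^m (1/(k-1) - 1/k) = 1/n - 1/m <= 1/n.
By symmetry the same bound holds with n,m swapped, so |a_m - a_n| <= 1/min(m,n) = g(min(m,n)). Since g(n) -> 0, (a_n) is Cauchy.
Now solve g(N) < 3/50: 1/N < 3/50 <=> N > 1/(3/50) = 50/3.
The smallest integer strictly greater than 50/3 is N = 17.
Check: g(17) = 1/17 < 3/50; g(16) = 1/16 >= 3/50. So N = 17.

17


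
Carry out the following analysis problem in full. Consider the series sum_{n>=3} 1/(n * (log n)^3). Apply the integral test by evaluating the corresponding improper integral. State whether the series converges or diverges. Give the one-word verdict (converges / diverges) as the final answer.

Let f(x) = 1/(x*log(x)^3). Then f is positive, continuous, and decreasing on [3, infinity), so the integral test applies.
Compute the improper integral int_{3}^infinity f(x) dx:
  antiderivative F(x) = -1/(2*log(x)^2).
  F(x) -> 0 as x -> infinity.  int = 0 - F(3) = 1/(2*log(3)^2) < infinity. By the integral test, the series converges.

converges


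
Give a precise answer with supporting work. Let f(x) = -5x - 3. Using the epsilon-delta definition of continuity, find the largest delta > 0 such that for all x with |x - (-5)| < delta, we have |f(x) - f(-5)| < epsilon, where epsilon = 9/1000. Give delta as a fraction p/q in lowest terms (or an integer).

We compute f(-5) = -5*(-5) - 3 = 22.
|f(x) - f(-5)| = |-5x - 3 - (22)| = |-5(x - (-5))| = 5|x - (-5)|.
We need 5|x - (-5)| < 9/1000, i.e. |x - (-5)| < 9/1000 / 5 = 9/5000.
So any delta <= 9/5000 works. Conversely, if delta > 9/5000, then x = -5 + 9/5000 satisfies |x - (-5)| = 9/5000 < delta but |f(x) - f(-5)| = 5 * 9/5000 = 9/1000, which is not < 9/1000; so no larger delta works.
Hence the largest such delta is 9/5000.

9/5000


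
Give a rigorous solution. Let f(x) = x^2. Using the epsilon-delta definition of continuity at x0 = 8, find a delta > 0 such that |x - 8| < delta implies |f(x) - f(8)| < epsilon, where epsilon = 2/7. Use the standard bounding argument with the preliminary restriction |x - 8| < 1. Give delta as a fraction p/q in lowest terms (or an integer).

Factor: |x^2 - (8)^2| = |x - 8| * |x + 8|.
Impose |x - 8| < 1 first. Then |x + 8| = |(x - 8) + 2*(8)| <= |x - 8| + 2*|8| < 1 + 16 = 17.
So |x^2 - (8)^2| < delta * 17.
We need delta * 17 <= 2/7, i.e. delta <= 2/7/17 = 2/119.
Since 2/119 < 1, this is tighter than 1; take delta = 2/119.
So delta = 2/119 works.

2/119


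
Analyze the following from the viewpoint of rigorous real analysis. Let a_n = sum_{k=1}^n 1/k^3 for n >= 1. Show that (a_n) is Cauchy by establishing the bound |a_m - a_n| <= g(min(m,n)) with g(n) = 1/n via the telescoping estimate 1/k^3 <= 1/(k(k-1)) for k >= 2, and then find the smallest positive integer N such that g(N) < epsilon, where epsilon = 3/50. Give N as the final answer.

For m > n >= 1: |a_m - a_n| = sum_{k=n+1}^m 1/k^3.
Use 1/k^3 <= 1/(k(k-1)) = 1/(k-1) - 1/k for k >= 2 (which holds since k^3 >= k^2 >= k(k-1) for k >= 2):
sum_{k=n+1}^m 1/k^3 <= sum_{k=n+1}^m (1/(k-1) - 1/k) = 1/n - 1/m <= 1/n.
By symmetry the same bound holds with n,m swapped, so |a_m - a_n| <= 1/min(m,n) = g(min(m,n)). Since g(n) -> 0, (a_n) is Cauchy.
Now solve g(N) < 3/50: 1/N < 3/50 <=> N > 1/(3/50) = 50/3.
The smallest integer strictly greater than 50/3 is N = 17.
Check: g(17) = 1/17 < 3/50; g(16) = 1/16 >= 3/50. So N = 17.

17


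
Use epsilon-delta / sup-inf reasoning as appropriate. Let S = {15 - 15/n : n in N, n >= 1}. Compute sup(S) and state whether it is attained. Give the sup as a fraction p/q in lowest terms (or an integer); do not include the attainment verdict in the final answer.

Analysis:
- Values: 0, 15/2, 10, 45/4, ... strictly increasing.
- Minimum is 0 (n=1); inf = 0 (attained).
- 15 - 15/n -> 15 from below; sup = 15, not attained.
Conclusion: sup(S) = 15, not attained in S.

15


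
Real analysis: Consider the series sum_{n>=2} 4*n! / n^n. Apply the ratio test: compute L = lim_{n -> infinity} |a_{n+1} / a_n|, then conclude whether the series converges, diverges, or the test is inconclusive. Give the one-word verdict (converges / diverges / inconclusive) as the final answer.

Let a_n denote the general term. Form the ratio a_{n+1}/a_n and simplify:
a_{n+1}/a_n = (n/(n + 1))^n
Take the limit as n -> infinity: L = exp(-1).
Since L = exp(-1) < 1, the ratio test implies the series converges.

converges


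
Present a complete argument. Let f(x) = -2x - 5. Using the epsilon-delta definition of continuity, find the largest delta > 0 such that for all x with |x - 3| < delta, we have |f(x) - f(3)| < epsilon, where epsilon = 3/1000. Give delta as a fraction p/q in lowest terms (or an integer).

We compute f(3) = -2*(3) - 5 = -11.
|f(x) - f(3)| = |-2x - 5 - (-11)| = |-2(x - 3)| = 2|x - 3|.
We need 2|x - 3| < 3/1000, i.e. |x - 3| < 3/1000 / 2 = 3/2000.
So any delta <= 3/2000 works. Conversely, if delta > 3/2000, then x = 3 + 3/2000 satisfies |x - 3| = 3/2000 < delta but |f(x) - f(3)| = 2 * 3/2000 = 3/1000, which is not < 3/1000; so no larger delta works.
Hence the largest such delta is 3/2000.

3/2000


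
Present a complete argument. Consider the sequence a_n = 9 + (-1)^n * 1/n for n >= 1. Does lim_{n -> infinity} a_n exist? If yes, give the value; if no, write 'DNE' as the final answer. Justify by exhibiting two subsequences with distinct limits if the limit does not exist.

Examine the behaviour of a_n along subsequences.
Even-n subsequence a_{2k} = 9 + 1/(2k) -> 9. Odd-n subsequence a_{2k+1} = 9 - 1/(2k+1) -> 9. Both tend to 9, which suggests the limit is 9; verify directly.
|a_n - 9| = |(-1)^n * 1/n| = 1/n for every n >= 1.
Given epsilon > 0, choose a positive integer N > 1/epsilon. Then for all n >= N, |a_n - 9| = 1/n <= 1/N < epsilon.
So by the definition of the limit, lim a_n exists and equals 9.

9


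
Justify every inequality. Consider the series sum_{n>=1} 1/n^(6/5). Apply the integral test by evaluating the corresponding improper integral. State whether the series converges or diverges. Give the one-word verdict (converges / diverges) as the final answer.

Let f(x) = x^(-6/5). Then f is positive, continuous, and decreasing on [1, infinity), so the integral test applies.
Compute the improper integral int_{1}^infinity f(x) dx:
  antiderivative F(x) = -5/x^(1/5).
  As x -> infinity, F(x) -> 0 (since p = 6/5 > 1).
  So int = F(infinity) - F(1) = 0 - (-5) = 5.
  Finite, so by the integral test, the series converges.

converges


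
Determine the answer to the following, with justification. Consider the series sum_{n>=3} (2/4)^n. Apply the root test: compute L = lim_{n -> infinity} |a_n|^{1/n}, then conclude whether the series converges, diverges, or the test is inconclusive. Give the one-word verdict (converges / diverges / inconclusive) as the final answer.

Let a_n denote the general term. Form |a_n|^(1/n) and simplify:
|a_n|^(1/n) = 1/2
Take the limit as n -> infinity: L = 1/2.
Since L = 1/2 < 1, the root test implies convergence.

converges


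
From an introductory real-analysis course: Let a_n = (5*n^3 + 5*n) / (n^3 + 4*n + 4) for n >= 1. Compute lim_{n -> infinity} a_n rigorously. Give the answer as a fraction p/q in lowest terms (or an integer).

Divide numerator and denominator by n^3, the highest power:
numerator / n^3 = 5 + 5/n^2
denominator / n^3 = 1 + 4/n^2 + 4/n^3
As n -> infinity, all terms of the form c/n^k (k >= 1) tend to 0.
So numerator / n^3 -> 5 and denominator / n^3 -> 1.
Therefore lim a_n = 5.

5


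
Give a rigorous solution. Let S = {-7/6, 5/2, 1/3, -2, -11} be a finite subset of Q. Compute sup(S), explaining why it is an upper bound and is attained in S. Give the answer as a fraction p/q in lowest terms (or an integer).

S is finite, so sup(S) = max(S).
Sorted decreasing:
5/2, 1/3, -7/6, -2, -11
The extremum is 5/2.
For every x in S, x <= 5/2. And 5/2 is in S, so it is attained.
Therefore sup(S) = 5/2.

5/2


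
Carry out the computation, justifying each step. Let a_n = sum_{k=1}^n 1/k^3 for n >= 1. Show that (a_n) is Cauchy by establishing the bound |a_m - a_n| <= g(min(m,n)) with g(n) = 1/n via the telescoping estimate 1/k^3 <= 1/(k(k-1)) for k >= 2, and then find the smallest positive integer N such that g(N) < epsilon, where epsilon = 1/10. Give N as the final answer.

For m > n >= 1: |a_m - a_n| = sum_{k=n+1}^m 1/k^3.
Use 1/k^3 <= 1/(k(k-1)) = 1/(k-1) - 1/k for k >= 2 (which holds since k^3 >= k^2 >= k(k-1) for k >= 2):
sum_{k=n+1}^m 1/k^3 <= sum_{k=n+1}^m (1/(k-1) - 1/k) = 1/n - 1/m <= 1/n.
By symmetry the same bound holds with n,m swapped, so |a_m - a_n| <= 1/min(m,n) = g(min(m,n)). Since g(n) -> 0, (a_n) is Cauchy.
Now solve g(N) < 1/10: 1/N < 1/10 <=> N > 1/(1/10) = 10.
The smallest integer strictly greater than 10 is N = 11.
Check: g(11) = 1/11 < 1/10; g(10) = 1/10 >= 1/10. So N = 11.

11


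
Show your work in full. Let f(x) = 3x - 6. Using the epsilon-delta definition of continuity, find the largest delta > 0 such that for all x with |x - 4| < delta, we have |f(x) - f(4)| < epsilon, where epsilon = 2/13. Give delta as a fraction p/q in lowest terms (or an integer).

We compute f(4) = 3*(4) - 6 = 6.
|f(x) - f(4)| = |3x - 6 - (6)| = |3(x - 4)| = 3|x - 4|.
We need 3|x - 4| < 2/13, i.e. |x - 4| < 2/13 / 3 = 2/39.
So any delta <= 2/39 works. Conversely, if delta > 2/39, then x = 4 + 2/39 satisfies |x - 4| = 2/39 < delta but |f(x) - f(4)| = 3 * 2/39 = 2/13, which is not < 2/13; so no larger delta works.
Hence the largest such delta is 2/39.

2/39


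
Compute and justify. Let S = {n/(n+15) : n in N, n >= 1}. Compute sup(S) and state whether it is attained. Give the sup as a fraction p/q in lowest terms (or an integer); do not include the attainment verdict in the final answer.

Analysis:
- Values: 1/16, 2/17, 1/6, 4/19, ... strictly increasing.
- Minimum is 1/16 (n=1); inf = 1/16 (attained).
- n/(n+15) = 1 - 15/(n+15) -> 1 from below as n -> infinity, and never equals 1.
- So sup = 1 (not attained).
Conclusion: sup(S) = 1, not attained in S.

1


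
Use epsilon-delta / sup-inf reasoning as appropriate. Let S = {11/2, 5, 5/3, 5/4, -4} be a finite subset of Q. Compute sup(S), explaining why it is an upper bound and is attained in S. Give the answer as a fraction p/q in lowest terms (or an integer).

S is finite, so sup(S) = max(S).
Sorted decreasing:
11/2, 5, 5/3, 5/4, -4
The extremum is 11/2.
For every x in S, x <= 11/2. And 11/2 is in S, so it is attained.
Therefore sup(S) = 11/2.

11/2


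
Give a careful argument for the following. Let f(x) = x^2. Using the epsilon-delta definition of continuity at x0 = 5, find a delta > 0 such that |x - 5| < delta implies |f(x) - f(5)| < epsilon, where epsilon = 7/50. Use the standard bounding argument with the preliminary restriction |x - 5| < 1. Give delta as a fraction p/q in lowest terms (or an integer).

Factor: |x^2 - (5)^2| = |x - 5| * |x + 5|.
Impose |x - 5| < 1 first. Then |x + 5| = |(x - 5) + 2*(5)| <= |x - 5| + 2*|5| < 1 + 10 = 11.
So |x^2 - (5)^2| < delta * 11.
We need delta * 11 <= 7/50, i.e. delta <= 7/50/11 = 7/550.
Since 7/550 < 1, this is tighter than 1; take delta = 7/550.
So delta = 7/550 works.

7/550


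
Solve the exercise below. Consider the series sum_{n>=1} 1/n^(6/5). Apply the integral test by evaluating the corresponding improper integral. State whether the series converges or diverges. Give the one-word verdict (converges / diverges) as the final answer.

Let f(x) = x^(-6/5). Then f is positive, continuous, and decreasing on [1, infinity), so the integral test applies.
Compute the improper integral int_{1}^infinity f(x) dx:
  antiderivative F(x) = -5/x^(1/5).
  As x -> infinity, F(x) -> 0 (since p = 6/5 > 1).
  So int = F(infinity) - F(1) = 0 - (-5) = 5.
  Finite, so by the integral test, the series converges.

converges


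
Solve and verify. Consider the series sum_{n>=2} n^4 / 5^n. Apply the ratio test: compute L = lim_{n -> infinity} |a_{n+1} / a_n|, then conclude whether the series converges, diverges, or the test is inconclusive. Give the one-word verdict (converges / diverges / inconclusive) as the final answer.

Let a_n denote the general term. Form the ratio a_{n+1}/a_n and simplify:
a_{n+1}/a_n = (n + 1)^4/(5*n^4)
Take the limit as n -> infinity: L = 1/5.
Since L = 1/5 < 1, the ratio test implies the series converges.

converges


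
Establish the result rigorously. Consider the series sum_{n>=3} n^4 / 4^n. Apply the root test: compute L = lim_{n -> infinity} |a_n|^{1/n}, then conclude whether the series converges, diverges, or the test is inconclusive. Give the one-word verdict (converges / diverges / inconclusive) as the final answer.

Let a_n denote the general term. Form |a_n|^(1/n) and simplify:
|a_n|^(1/n) = n^(4/n)/4
Take the limit as n -> infinity: L = 1/4.
Since L = 1/4 < 1, the root test implies convergence.

converges


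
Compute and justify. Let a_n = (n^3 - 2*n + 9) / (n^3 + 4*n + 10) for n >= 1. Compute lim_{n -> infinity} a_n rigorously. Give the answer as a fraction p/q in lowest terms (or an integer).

Divide numerator and denominator by n^3, the highest power:
numerator / n^3 = 1 - 2/n^2 + 9/n^3
denominator / n^3 = 1 + 4/n^2 + 10/n^3
As n -> infinity, all terms of the form c/n^k (k >= 1) tend to 0.
So numerator / n^3 -> 1 and denominator / n^3 -> 1.
Therefore lim a_n = 1.

1


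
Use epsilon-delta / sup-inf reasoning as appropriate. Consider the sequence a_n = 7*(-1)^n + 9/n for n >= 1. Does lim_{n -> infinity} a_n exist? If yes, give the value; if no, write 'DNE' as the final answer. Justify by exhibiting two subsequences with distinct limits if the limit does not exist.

Examine the behaviour of a_n along subsequences.
a_{2k} = 7 + 9/(2k) -> 7. a_{2k+1} = -7 + 9/(2k+1) -> -7.
Since these two subsequential limits are 7 and -7, distinct, the full sequence cannot converge (a convergent sequence has all subsequences tending to the same limit). So lim a_n does not exist.

DNE


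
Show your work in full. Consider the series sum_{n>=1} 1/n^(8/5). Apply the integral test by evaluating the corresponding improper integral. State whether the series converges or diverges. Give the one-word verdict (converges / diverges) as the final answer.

Let f(x) = x^(-8/5). Then f is positive, continuous, and decreasing on [1, infinity), so the integral test applies.
Compute the improper integral int_{1}^infinity f(x) dx:
  antiderivative F(x) = -5/(3*x^(3/5)).
  As x -> infinity, F(x) -> 0 (since p = 8/5 > 1).
  So int = F(infinity) - F(1) = 0 - (-5/3) = 5/3.
  Finite, so by the integral test, the series converges.

converges


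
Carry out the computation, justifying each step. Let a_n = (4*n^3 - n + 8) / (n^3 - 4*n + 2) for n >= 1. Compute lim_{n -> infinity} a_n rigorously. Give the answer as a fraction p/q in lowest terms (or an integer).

Divide numerator and denominator by n^3, the highest power:
numerator / n^3 = 4 - 1/n^2 + 8/n^3
denominator / n^3 = 1 - 4/n^2 + 2/n^3
As n -> infinity, all terms of the form c/n^k (k >= 1) tend to 0.
So numerator / n^3 -> 4 and denominator / n^3 -> 1.
Therefore lim a_n = 4.

4


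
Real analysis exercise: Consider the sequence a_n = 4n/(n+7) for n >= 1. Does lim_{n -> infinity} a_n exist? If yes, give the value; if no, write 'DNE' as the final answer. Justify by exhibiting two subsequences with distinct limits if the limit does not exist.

Examine the behaviour of a_n along subsequences.
Even-n subsequence a_{2k} = 4(2k)/(2k+7) -> 4. Odd-n subsequence a_{2k+1} = 4(2k+1)/(2k+8) -> 4. Both tend to 4, which suggests the limit is 4; verify directly.
|a_n - 4| = |4n - 4(n+7)| / (n+7) = 28/(n+7) < 28/n for every n >= 1.
Given epsilon > 0, choose a positive integer N > 28/epsilon. Then for all n >= N, |a_n - 4| < 28/n <= 28/N < epsilon.
So by the definition of the limit, lim a_n exists and equals 4.

4


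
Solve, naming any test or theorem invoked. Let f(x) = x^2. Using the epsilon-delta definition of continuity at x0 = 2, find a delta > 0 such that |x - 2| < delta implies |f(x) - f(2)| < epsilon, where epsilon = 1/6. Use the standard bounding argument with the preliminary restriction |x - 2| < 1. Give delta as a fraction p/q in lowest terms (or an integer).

Factor: |x^2 - (2)^2| = |x - 2| * |x + 2|.
Impose |x - 2| < 1 first. Then |x + 2| = |(x - 2) + 2*(2)| <= |x - 2| + 2*|2| < 1 + 4 = 5.
So |x^2 - (2)^2| < delta * 5.
We need delta * 5 <= 1/6, i.e. delta <= 1/6/5 = 1/30.
Since 1/30 < 1, this is tighter than 1; take delta = 1/30.
So delta = 1/30 works.

1/30


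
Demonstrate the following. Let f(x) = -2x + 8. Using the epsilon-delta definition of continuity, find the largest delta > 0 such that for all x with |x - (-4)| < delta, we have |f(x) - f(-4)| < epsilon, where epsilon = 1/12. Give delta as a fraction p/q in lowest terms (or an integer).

We compute f(-4) = -2*(-4) + 8 = 16.
|f(x) - f(-4)| = |-2x + 8 - (16)| = |-2(x - (-4))| = 2|x - (-4)|.
We need 2|x - (-4)| < 1/12, i.e. |x - (-4)| < 1/12 / 2 = 1/24.
So any delta <= 1/24 works. Conversely, if delta > 1/24, then x = -4 + 1/24 satisfies |x - (-4)| = 1/24 < delta but |f(x) - f(-4)| = 2 * 1/24 = 1/12, which is not < 1/12; so no larger delta works.
Hence the largest such delta is 1/24.

1/24


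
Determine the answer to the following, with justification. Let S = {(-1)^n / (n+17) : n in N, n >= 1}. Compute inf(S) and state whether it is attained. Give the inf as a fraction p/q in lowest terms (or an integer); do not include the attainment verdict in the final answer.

Analysis:
- Values: -1/18, 1/19, -1/20, 1/21, -1/22, ...
- Positive terms (even n): 1/(2+17), 1/(4+17), ... decreasing -> max = 1/19 (n=2).
- Negative terms (odd n): -1/(1+17), -1/(3+17), ... increasing -> min = -1/18 (n=1).
- So sup = 1/19 (attained at n=2); inf = -1/18 (attained at n=1).
Conclusion: inf(S) = -1/18, attained in S.

-1/18


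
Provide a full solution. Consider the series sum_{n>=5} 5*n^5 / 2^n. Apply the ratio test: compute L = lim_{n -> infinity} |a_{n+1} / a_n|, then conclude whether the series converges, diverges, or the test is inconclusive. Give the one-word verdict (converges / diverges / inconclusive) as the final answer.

Let a_n denote the general term. Form the ratio a_{n+1}/a_n and simplify:
a_{n+1}/a_n = (n + 1)^5/(2*n^5)
Take the limit as n -> infinity: L = 1/2.
Since L = 1/2 < 1, the ratio test implies the series converges.

converges


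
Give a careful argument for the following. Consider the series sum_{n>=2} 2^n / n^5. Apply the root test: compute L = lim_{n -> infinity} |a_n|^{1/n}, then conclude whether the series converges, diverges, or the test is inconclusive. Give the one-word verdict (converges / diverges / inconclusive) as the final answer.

Let a_n denote the general term. Form |a_n|^(1/n) and simplify:
|a_n|^(1/n) = 2/n^(5/n)
Take the limit as n -> infinity: L = 2.
Since L = 2 > 1, the root test implies divergence.

diverges


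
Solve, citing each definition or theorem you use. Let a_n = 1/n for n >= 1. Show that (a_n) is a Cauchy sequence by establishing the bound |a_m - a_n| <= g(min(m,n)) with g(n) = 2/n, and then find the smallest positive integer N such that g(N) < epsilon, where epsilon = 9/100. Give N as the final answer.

For any m, n >= 1, by the triangle inequality:
|a_m - a_n| = |1/m - 1/n| <= 1/m + 1/n <= 2/min(m,n).
So g(n) = 2/n bounds the Cauchy difference. Since g(n) -> 0, (a_n) is Cauchy.
Now solve g(N) < 9/100: 2/N < 9/100 <=> N > 2 / (9/100) = 200/9.
The smallest integer strictly greater than 200/9 is N = 23.
Check: g(23) = 2/23 = 2/23 < 9/100; g(22) = 1/11 >= 9/100. So N = 23.

23


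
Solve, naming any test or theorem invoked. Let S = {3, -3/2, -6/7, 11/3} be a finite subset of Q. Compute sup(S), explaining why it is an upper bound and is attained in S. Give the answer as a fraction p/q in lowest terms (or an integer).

S is finite, so sup(S) = max(S).
Sorted decreasing:
11/3, 3, -6/7, -3/2
The extremum is 11/3.
For every x in S, x <= 11/3. And 11/3 is in S, so it is attained.
Therefore sup(S) = 11/3.

11/3


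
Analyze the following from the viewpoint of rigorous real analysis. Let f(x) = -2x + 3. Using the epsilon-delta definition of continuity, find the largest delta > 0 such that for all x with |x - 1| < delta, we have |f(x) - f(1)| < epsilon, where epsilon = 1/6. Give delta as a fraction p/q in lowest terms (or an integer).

We compute f(1) = -2*(1) + 3 = 1.
|f(x) - f(1)| = |-2x + 3 - (1)| = |-2(x - 1)| = 2|x - 1|.
We need 2|x - 1| < 1/6, i.e. |x - 1| < 1/6 / 2 = 1/12.
So any delta <= 1/12 works. Conversely, if delta > 1/12, then x = 1 + 1/12 satisfies |x - 1| = 1/12 < delta but |f(x) - f(1)| = 2 * 1/12 = 1/6, which is not < 1/6; so no larger delta works.
Hence the largest such delta is 1/12.

1/12


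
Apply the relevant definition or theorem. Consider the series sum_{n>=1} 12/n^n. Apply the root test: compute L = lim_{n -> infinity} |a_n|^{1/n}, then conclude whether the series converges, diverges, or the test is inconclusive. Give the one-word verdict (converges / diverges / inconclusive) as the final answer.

Let a_n denote the general term. Form |a_n|^(1/n) and simplify:
|a_n|^(1/n) = 12^(1/n)/n
Take the limit as n -> infinity: L = 0.
Since L = 0 < 1, the root test implies convergence.

converges


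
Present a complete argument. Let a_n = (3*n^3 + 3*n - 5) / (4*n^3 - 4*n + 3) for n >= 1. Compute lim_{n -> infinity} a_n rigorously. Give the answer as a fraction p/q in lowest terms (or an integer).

Divide numerator and denominator by n^3, the highest power:
numerator / n^3 = 3 + 3/n^2 - 5/n^3
denominator / n^3 = 4 - 4/n^2 + 3/n^3
As n -> infinity, all terms of the form c/n^k (k >= 1) tend to 0.
So numerator / n^3 -> 3 and denominator / n^3 -> 4.
Therefore lim a_n = 3/4.

3/4


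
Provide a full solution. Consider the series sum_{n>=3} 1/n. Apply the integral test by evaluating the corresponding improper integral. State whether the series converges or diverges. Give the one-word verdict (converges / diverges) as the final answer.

Let f(x) = 1/x. Then f is positive, continuous, and decreasing on [3, infinity), so the integral test applies.
Compute the improper integral int_{3}^infinity f(x) dx:
  antiderivative F(x) = log(x).
  As x -> infinity, log(x) -> infinity.
  So int = infinity - log(3) = infinity. By the integral test, the series diverges.

diverges


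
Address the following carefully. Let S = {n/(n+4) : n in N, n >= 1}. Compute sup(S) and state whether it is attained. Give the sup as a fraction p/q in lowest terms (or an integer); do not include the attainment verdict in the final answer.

Analysis:
- Values: 1/5, 1/3, 3/7, 1/2, ... strictly increasing.
- Minimum is 1/5 (n=1); inf = 1/5 (attained).
- n/(n+4) = 1 - 4/(n+4) -> 1 from below as n -> infinity, and never equals 1.
- So sup = 1 (not attained).
Conclusion: sup(S) = 1, not attained in S.

1


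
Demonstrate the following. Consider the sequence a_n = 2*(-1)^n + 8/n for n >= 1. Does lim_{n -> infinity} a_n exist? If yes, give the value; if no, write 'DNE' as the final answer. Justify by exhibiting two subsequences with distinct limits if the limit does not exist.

Examine the behaviour of a_n along subsequences.
a_{2k} = 2 + 8/(2k) -> 2. a_{2k+1} = -2 + 8/(2k+1) -> -2.
Since these two subsequential limits are 2 and -2, distinct, the full sequence cannot converge (a convergent sequence has all subsequences tending to the same limit). So lim a_n does not exist.

DNE


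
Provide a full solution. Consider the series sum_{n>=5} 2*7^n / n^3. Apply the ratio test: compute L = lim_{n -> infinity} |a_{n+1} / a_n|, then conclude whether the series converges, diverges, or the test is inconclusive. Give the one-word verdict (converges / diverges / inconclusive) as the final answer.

Let a_n denote the general term. Form the ratio a_{n+1}/a_n and simplify:
a_{n+1}/a_n = 7*n^3/(n + 1)^3
Take the limit as n -> infinity: L = 7.
Since L = 7 > 1 (or L = infinity), the ratio test implies the series diverges.

diverges


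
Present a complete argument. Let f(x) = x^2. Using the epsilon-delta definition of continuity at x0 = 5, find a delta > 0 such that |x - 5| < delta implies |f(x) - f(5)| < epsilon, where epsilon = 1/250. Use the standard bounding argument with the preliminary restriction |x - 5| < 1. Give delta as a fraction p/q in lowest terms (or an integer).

Factor: |x^2 - (5)^2| = |x - 5| * |x + 5|.
Impose |x - 5| < 1 first. Then |x + 5| = |(x - 5) + 2*(5)| <= |x - 5| + 2*|5| < 1 + 10 = 11.
So |x^2 - (5)^2| < delta * 11.
We need delta * 11 <= 1/250, i.e. delta <= 1/250/11 = 1/2750.
Since 1/2750 < 1, this is tighter than 1; take delta = 1/2750.
So delta = 1/2750 works.

1/2750


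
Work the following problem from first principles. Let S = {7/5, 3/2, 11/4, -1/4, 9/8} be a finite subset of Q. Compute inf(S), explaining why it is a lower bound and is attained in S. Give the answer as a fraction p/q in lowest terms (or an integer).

S is finite, so inf(S) = min(S).
Sorted increasing:
-1/4, 9/8, 7/5, 3/2, 11/4
The extremum is -1/4.
For every x in S, x >= -1/4. And -1/4 is in S, so it is attained.
Therefore inf(S) = -1/4.

-1/4


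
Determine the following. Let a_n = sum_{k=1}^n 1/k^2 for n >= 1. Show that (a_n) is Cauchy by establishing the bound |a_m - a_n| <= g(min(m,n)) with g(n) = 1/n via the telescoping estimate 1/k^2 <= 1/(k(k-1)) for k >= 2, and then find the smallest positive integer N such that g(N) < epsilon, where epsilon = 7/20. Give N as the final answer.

For m > n >= 1: |a_m - a_n| = sum_{k=n+1}^m 1/k^2.
Use 1/k^2 <= 1/(k(k-1)) = 1/(k-1) - 1/k for k >= 2:
sum_{k=n+1}^m 1/k^2 <= sum_{k=n+1}^m (1/(k-1) - 1/k) = 1/n - 1/m <= 1/n.
By symmetry the same bound holds with n,m swapped, so |a_m - a_n| <= 1/min(m,n) = g(min(m,n)). Since g(n) -> 0, (a_n) is Cauchy.
Now solve g(N) < 7/20: 1/N < 7/20 <=> N > 1/(7/20) = 20/7.
The smallest integer strictly greater than 20/7 is N = 3.
Check: g(3) = 1/3 < 7/20; g(2) = 1/2 >= 7/20. So N = 3.

3


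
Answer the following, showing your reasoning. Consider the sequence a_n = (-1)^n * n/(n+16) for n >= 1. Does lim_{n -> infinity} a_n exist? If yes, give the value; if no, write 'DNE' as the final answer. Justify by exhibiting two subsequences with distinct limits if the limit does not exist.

Examine the behaviour of a_n along subsequences.
a_{2k} = 2k/(2k+16) -> 1. a_{2k+1} = -(2k+1)/(2k+17) -> -1.
Since these two subsequential limits are 1 and -1, distinct, the full sequence cannot converge (a convergent sequence has all subsequences tending to the same limit). So lim a_n does not exist.

DNE


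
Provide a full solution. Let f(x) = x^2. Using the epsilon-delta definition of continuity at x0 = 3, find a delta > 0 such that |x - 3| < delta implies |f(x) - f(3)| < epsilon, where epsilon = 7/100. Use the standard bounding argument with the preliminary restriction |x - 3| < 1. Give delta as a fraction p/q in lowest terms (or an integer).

Factor: |x^2 - (3)^2| = |x - 3| * |x + 3|.
Impose |x - 3| < 1 first. Then |x + 3| = |(x - 3) + 2*(3)| <= |x - 3| + 2*|3| < 1 + 6 = 7.
So |x^2 - (3)^2| < delta * 7.
We need delta * 7 <= 7/100, i.e. delta <= 7/100/7 = 1/100.
Since 1/100 < 1, this is tighter than 1; take delta = 1/100.
So delta = 1/100 works.

1/100


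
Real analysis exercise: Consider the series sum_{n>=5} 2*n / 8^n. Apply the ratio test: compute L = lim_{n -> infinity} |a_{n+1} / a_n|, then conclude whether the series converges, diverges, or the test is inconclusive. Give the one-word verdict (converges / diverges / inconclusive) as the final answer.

Let a_n denote the general term. Form the ratio a_{n+1}/a_n and simplify:
a_{n+1}/a_n = (n + 1)/(8*n)
Take the limit as n -> infinity: L = 1/8.
Since L = 1/8 < 1, the ratio test implies the series converges.

converges


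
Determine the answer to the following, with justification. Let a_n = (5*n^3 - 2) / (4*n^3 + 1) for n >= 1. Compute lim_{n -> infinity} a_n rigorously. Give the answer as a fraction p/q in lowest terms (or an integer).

Divide numerator and denominator by n^3, the highest power:
numerator / n^3 = 5 - 2/n^3
denominator / n^3 = 4 + n^(-3)
As n -> infinity, all terms of the form c/n^k (k >= 1) tend to 0.
So numerator / n^3 -> 5 and denominator / n^3 -> 4.
Therefore lim a_n = 5/4.

5/4


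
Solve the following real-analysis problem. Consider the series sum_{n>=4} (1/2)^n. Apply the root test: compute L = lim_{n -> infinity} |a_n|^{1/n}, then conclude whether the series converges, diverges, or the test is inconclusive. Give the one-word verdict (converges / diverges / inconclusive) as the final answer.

Let a_n denote the general term. Form |a_n|^(1/n) and simplify:
|a_n|^(1/n) = 1/2
Take the limit as n -> infinity: L = 1/2.
Since L = 1/2 < 1, the root test implies convergence.

converges


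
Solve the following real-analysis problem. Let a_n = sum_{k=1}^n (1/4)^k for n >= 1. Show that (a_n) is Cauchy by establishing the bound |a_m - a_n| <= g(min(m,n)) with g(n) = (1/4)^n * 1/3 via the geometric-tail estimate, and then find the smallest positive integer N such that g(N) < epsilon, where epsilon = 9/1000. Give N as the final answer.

For m > n >= 1: |a_m - a_n| = sum_{k=n+1}^m (1/4)^k < sum_{k=n+1}^infinity (1/4)^k = (1/4)^(n+1) / (1 - 1/4) = (1/4)^n * (1/4) * (4/3) = (1/4)^n * 1/3.
So g(n) = (1/4)^n / 3. Since g(n) -> 0, (a_n) is Cauchy.
Now solve g(N) < 9/1000: (1/4)^N / 3 < 9/1000 <=> 4^N > 1 / (3 * 9/1000) = 1000/27.
Check powers of 4: 4^2 = 16 <= 1000/27, 4^3 = 64 > 1000/27.
So the smallest such N is 3. Check: g(3) = 1/(3 * 64) = 1/192 < 9/1000.

3


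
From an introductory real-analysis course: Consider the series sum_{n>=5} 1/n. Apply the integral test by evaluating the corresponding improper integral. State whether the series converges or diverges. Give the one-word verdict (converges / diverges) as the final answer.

Let f(x) = 1/x. Then f is positive, continuous, and decreasing on [5, infinity), so the integral test applies.
Compute the improper integral int_{5}^infinity f(x) dx:
  antiderivative F(x) = log(x).
  As x -> infinity, log(x) -> infinity.
  So int = infinity - log(5) = infinity. By the integral test, the series diverges.

diverges


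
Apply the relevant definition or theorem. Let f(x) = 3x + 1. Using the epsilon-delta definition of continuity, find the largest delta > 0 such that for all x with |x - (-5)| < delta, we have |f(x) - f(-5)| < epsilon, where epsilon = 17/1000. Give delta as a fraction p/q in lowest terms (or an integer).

We compute f(-5) = 3*(-5) + 1 = -14.
|f(x) - f(-5)| = |3x + 1 - (-14)| = |3(x - (-5))| = 3|x - (-5)|.
We need 3|x - (-5)| < 17/1000, i.e. |x - (-5)| < 17/1000 / 3 = 17/3000.
So any delta <= 17/3000 works. Conversely, if delta > 17/3000, then x = -5 + 17/3000 satisfies |x - (-5)| = 17/3000 < delta but |f(x) - f(-5)| = 3 * 17/3000 = 17/1000, which is not < 17/1000; so no larger delta works.
Hence the largest such delta is 17/3000.

17/3000


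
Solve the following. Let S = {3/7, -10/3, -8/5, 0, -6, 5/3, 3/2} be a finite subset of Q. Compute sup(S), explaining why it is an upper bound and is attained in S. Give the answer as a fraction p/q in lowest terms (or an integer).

S is finite, so sup(S) = max(S).
Sorted decreasing:
5/3, 3/2, 3/7, 0, -8/5, -10/3, -6
The extremum is 5/3.
For every x in S, x <= 5/3. And 5/3 is in S, so it is attained.
Therefore sup(S) = 5/3.

5/3


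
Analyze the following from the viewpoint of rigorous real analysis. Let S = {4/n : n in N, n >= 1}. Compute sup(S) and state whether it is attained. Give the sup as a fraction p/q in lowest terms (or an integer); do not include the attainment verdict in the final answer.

Analysis:
- Values: 4, 2, 4/3, 1, ... strictly decreasing.
- The maximum is 4 (n=1); sup = 4 (attained).
- The set is bounded below by 0; 4/n -> 0 so 0 is the greatest lower bound.
- 0 is not in the set, so inf = 0 is not attained.
Conclusion: sup(S) = 4, attained in S.

4


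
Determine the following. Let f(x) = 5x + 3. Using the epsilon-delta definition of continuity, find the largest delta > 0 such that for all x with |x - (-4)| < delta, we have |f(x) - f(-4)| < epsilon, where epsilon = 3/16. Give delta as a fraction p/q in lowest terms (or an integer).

We compute f(-4) = 5*(-4) + 3 = -17.
|f(x) - f(-4)| = |5x + 3 - (-17)| = |5(x - (-4))| = 5|x - (-4)|.
We need 5|x - (-4)| < 3/16, i.e. |x - (-4)| < 3/16 / 5 = 3/80.
So any delta <= 3/80 works. Conversely, if delta > 3/80, then x = -4 + 3/80 satisfies |x - (-4)| = 3/80 < delta but |f(x) - f(-4)| = 5 * 3/80 = 3/16, which is not < 3/16; so no larger delta works.
Hence the largest such delta is 3/80.

3/80


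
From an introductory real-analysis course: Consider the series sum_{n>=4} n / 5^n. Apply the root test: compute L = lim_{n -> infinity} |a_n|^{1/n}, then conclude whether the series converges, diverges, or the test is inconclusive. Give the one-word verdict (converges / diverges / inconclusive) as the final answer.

Let a_n denote the general term. Form |a_n|^(1/n) and simplify:
|a_n|^(1/n) = n^(1/n)/5
Take the limit as n -> infinity: L = 1/5.
Since L = 1/5 < 1, the root test implies convergence.

converges


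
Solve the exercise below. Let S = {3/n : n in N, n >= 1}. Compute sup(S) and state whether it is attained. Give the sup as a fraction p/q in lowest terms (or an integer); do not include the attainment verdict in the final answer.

Analysis:
- Values: 3, 3/2, 1, 3/4, ... strictly decreasing.
- The maximum is 3 (n=1); sup = 3 (attained).
- The set is bounded below by 0; 3/n -> 0 so 0 is the greatest lower bound.
- 0 is not in the set, so inf = 0 is not attained.
Conclusion: sup(S) = 3, attained in S.

3


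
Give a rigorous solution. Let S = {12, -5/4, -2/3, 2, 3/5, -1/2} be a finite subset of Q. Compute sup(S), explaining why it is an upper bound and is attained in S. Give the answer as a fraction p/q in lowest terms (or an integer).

S is finite, so sup(S) = max(S).
Sorted decreasing:
12, 2, 3/5, -1/2, -2/3, -5/4
The extremum is 12.
For every x in S, x <= 12. And 12 is in S, so it is attained.
Therefore sup(S) = 12.

12


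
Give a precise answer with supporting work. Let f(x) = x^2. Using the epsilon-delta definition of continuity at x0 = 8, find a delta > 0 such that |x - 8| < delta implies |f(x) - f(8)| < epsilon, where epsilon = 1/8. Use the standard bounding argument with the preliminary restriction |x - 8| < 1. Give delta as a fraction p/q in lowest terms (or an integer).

Factor: |x^2 - (8)^2| = |x - 8| * |x + 8|.
Impose |x - 8| < 1 first. Then |x + 8| = |(x - 8) + 2*(8)| <= |x - 8| + 2*|8| < 1 + 16 = 17.
So |x^2 - (8)^2| < delta * 17.
We need delta * 17 <= 1/8, i.e. delta <= 1/8/17 = 1/136.
Since 1/136 < 1, this is tighter than 1; take delta = 1/136.
So delta = 1/136 works.

1/136


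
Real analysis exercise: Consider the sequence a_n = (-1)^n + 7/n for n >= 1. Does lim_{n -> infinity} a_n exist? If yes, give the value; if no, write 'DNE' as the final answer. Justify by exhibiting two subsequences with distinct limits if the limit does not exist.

Examine the behaviour of a_n along subsequences.
a_{2k} = 1 + 7/(2k) -> 1. a_{2k+1} = -1 + 7/(2k+1) -> -1.
Since these two subsequential limits are 1 and -1, distinct, the full sequence cannot converge (a convergent sequence has all subsequences tending to the same limit). So lim a_n does not exist.

DNE


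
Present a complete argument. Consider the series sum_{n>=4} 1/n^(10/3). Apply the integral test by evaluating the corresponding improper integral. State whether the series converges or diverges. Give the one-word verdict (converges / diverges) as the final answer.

Let f(x) = x^(-10/3). Then f is positive, continuous, and decreasing on [4, infinity), so the integral test applies.
Compute the improper integral int_{4}^infinity f(x) dx:
  antiderivative F(x) = -3/(7*x^(7/3)).
  As x -> infinity, F(x) -> 0 (since p = 10/3 > 1).
  So int = F(infinity) - F(4) = 0 - (-3*2^(1/3)/224) = 3*2^(1/3)/224.
  Finite, so by the integral test, the series converges.

converges


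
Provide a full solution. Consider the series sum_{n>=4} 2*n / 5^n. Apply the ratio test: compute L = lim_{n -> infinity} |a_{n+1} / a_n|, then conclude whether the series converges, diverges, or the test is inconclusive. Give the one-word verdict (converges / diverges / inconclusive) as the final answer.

Let a_n denote the general term. Form the ratio a_{n+1}/a_n and simplify:
a_{n+1}/a_n = (n + 1)/(5*n)
Take the limit as n -> infinity: L = 1/5.
Since L = 1/5 < 1, the ratio test implies the series converges.

converges


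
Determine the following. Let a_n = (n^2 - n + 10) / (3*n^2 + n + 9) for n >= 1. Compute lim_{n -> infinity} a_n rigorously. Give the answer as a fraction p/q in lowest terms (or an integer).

Divide numerator and denominator by n^2, the highest power:
numerator / n^2 = 1 - 1/n + 10/n^2
denominator / n^2 = 3 + 1/n + 9/n^2
As n -> infinity, all terms of the form c/n^k (k >= 1) tend to 0.
So numerator / n^2 -> 1 and denominator / n^2 -> 3.
Therefore lim a_n = 1/3.

1/3


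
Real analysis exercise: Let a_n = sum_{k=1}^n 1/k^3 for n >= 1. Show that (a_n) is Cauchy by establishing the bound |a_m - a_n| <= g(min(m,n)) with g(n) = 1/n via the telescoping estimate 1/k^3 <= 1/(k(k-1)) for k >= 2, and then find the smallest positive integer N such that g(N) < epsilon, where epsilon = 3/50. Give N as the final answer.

For m > n >= 1: |a_m - a_n| = sum_{k=n+1}^m 1/k^3.
Use 1/k^3 <= 1/(k(k-1)) = 1/(k-1) - 1/k for k >= 2 (which holds since k^3 >= k^2 >= k(k-1) for k >= 2):
sum_{k=n+1}^m 1/k^3 <= sum_{k=n+1}^m (1/(k-1) - 1/k) = 1/n - 1/m <= 1/n.
By symmetry the same bound holds with n,m swapped, so |a_m - a_n| <= 1/min(m,n) = g(min(m,n)). Since g(n) -> 0, (a_n) is Cauchy.
Now solve g(N) < 3/50: 1/N < 3/50 <=> N > 1/(3/50) = 50/3.
The smallest integer strictly greater than 50/3 is N = 17.
Check: g(17) = 1/17 < 3/50; g(16) = 1/16 >= 3/50. So N = 17.

17


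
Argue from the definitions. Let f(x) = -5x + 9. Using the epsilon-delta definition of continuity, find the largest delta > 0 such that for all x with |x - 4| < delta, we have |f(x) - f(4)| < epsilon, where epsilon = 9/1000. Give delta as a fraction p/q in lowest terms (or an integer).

We compute f(4) = -5*(4) + 9 = -11.
|f(x) - f(4)| = |-5x + 9 - (-11)| = |-5(x - 4)| = 5|x - 4|.
We need 5|x - 4| < 9/1000, i.e. |x - 4| < 9/1000 / 5 = 9/5000.
So any delta <= 9/5000 works. Conversely, if delta > 9/5000, then x = 4 + 9/5000 satisfies |x - 4| = 9/5000 < delta but |f(x) - f(4)| = 5 * 9/5000 = 9/1000, which is not < 9/1000; so no larger delta works.
Hence the largest such delta is 9/5000.

9/5000


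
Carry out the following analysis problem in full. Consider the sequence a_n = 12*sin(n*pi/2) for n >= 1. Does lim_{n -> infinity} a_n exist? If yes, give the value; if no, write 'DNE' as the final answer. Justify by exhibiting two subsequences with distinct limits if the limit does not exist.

Examine the behaviour of a_n along subsequences.
a_{4k+1} = 12*sin(pi/2 + 2k*pi) = 12 -> 12. a_{4k+3} = 12*sin(3pi/2 + 2k*pi) = -12 -> -12.
Since these two subsequential limits are 12 and -12, distinct, the full sequence cannot converge (a convergent sequence has all subsequences tending to the same limit). So lim a_n does not exist.

DNE


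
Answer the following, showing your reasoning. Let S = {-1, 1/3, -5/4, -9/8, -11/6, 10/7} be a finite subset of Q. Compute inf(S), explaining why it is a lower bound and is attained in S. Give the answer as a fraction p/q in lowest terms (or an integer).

S is finite, so inf(S) = min(S).
Sorted increasing:
-11/6, -5/4, -9/8, -1, 1/3, 10/7
The extremum is -11/6.
For every x in S, x >= -11/6. And -11/6 is in S, so it is attained.
Therefore inf(S) = -11/6.

-11/6


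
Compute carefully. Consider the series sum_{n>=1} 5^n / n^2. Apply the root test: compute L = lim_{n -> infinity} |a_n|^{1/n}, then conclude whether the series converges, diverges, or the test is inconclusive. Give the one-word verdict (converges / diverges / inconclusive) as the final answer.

Let a_n denote the general term. Form |a_n|^(1/n) and simplify:
|a_n|^(1/n) = 5/n^(2/n)
Take the limit as n -> infinity: L = 5.
Since L = 5 > 1, the root test implies divergence.

diverges
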